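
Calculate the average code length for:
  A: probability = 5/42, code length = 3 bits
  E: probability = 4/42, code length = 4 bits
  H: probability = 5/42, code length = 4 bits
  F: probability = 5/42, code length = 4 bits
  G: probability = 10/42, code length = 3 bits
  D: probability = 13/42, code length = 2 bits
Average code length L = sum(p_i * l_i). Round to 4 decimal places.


Weighted contributions p_i * l_i:
  A: (5/42) * 3 = 15/42
  E: (4/42) * 4 = 16/42
  H: (5/42) * 4 = 20/42
  F: (5/42) * 4 = 20/42
  G: (10/42) * 3 = 30/42
  D: (13/42) * 2 = 26/42
Sum = (15 + 16 + 20 + 20 + 30 + 26)/42 = 127/42

L = 127/42 = 3.0238 bits/symbol


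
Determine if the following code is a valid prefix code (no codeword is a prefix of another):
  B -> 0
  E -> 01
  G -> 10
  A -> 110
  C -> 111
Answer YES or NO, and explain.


Checking each pair (does one codeword prefix another?):
  B='0' vs E='01': prefix -- VIOLATION

NO -- this is NOT a valid prefix code. B (0) is a prefix of E (01).


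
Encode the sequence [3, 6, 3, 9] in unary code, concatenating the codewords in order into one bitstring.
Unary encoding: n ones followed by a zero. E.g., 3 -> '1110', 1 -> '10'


Encode each number as n ones followed by a terminating 0:
  3 -> 1110 (4 bits)
  6 -> 1111110 (7 bits)
  3 -> 1110 (4 bits)
  9 -> 1111111110 (10 bits)
Total length = 4 + 7 + 4 + 10 = 25 bits.

Unary([3, 6, 3, 9]) = 1110111111011101111111110 (25 bits)


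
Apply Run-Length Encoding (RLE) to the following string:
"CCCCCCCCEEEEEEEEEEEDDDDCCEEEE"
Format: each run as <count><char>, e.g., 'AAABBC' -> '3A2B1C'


Scanning runs left to right:
  i=0: run of 'C' x 8 -> '8C'
  i=8: run of 'E' x 11 -> '11E'
  i=19: run of 'D' x 4 -> '4D'
  i=23: run of 'C' x 2 -> '2C'
  i=25: run of 'E' x 4 -> '4E'

RLE = 8C11E4D2C4E


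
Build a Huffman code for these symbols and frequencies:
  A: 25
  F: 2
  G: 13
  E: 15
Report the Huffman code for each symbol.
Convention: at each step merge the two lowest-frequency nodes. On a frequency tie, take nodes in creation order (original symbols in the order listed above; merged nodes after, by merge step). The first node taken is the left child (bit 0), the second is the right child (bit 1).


Huffman tree construction:
Step 1: Merge F(2) + G(13) = 15
Step 2: Merge E(15) + (F+G)(15) = 30
Step 3: Merge A(25) + (E+(F+G))(30) = 55
Read each symbol's code off the tree from the root (left child = 0, right child = 1).

Codes:
  A: 0 (length 1)
  F: 110 (length 3)
  G: 111 (length 3)
  E: 10 (length 2)
Average code length: 100/55 = 1.8182 bits/symbol


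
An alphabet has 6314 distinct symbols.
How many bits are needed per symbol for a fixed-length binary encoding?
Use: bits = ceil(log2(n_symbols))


log2(6314) = 12.6243
Bracket: 2^12 = 4096 < 6314 <= 2^13 = 8192
So ceil(log2(6314)) = 13

bits = ceil(log2(6314)) = ceil(12.6243) = 13 bits


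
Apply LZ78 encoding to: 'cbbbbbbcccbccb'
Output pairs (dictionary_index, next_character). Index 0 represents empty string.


LZ78 encoding steps:
Dictionary: {0: ''}
Step 1: w='' (idx 0), next='c' -> output (0, 'c'), add 'c' as idx 1
Step 2: w='' (idx 0), next='b' -> output (0, 'b'), add 'b' as idx 2
Step 3: w='b' (idx 2), next='b' -> output (2, 'b'), add 'bb' as idx 3
Step 4: w='bb' (idx 3), next='b' -> output (3, 'b'), add 'bbb' as idx 4
Step 5: w='c' (idx 1), next='c' -> output (1, 'c'), add 'cc' as idx 5
Step 6: w='c' (idx 1), next='b' -> output (1, 'b'), add 'cb' as idx 6
Step 7: w='cc' (idx 5), next='b' -> output (5, 'b'), add 'ccb' as idx 7


Encoded: [(0, 'c'), (0, 'b'), (2, 'b'), (3, 'b'), (1, 'c'), (1, 'b'), (5, 'b')]


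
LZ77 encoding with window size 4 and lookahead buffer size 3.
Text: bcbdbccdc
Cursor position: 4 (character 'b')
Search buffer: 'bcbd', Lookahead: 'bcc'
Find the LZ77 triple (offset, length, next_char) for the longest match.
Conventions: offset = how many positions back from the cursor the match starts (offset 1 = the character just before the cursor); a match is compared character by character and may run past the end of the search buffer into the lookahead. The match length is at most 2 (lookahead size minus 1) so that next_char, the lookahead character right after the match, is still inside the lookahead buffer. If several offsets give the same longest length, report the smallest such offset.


Try each offset into the search buffer:
  offset=1 (pos 3, char 'd'): match length 0
  offset=2 (pos 2, char 'b'): match length 1
  offset=3 (pos 1, char 'c'): match length 0
  offset=4 (pos 0, char 'b'): match length 2
Longest match has length 2 at offset 4.
next_char = character at position 4 + 2 = 6 -> 'c'

Best match: offset=4, length=2 (matching 'bc' starting at position 0)
LZ77 triple: (4, 2, 'c')


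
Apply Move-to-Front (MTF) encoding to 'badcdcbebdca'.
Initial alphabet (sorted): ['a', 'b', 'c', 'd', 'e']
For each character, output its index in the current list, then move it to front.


MTF encoding:
'b': index 1 in ['a', 'b', 'c', 'd', 'e'] -> ['b', 'a', 'c', 'd', 'e']
'a': index 1 in ['b', 'a', 'c', 'd', 'e'] -> ['a', 'b', 'c', 'd', 'e']
'd': index 3 in ['a', 'b', 'c', 'd', 'e'] -> ['d', 'a', 'b', 'c', 'e']
'c': index 3 in ['d', 'a', 'b', 'c', 'e'] -> ['c', 'd', 'a', 'b', 'e']
'd': index 1 in ['c', 'd', 'a', 'b', 'e'] -> ['d', 'c', 'a', 'b', 'e']
'c': index 1 in ['d', 'c', 'a', 'b', 'e'] -> ['c', 'd', 'a', 'b', 'e']
'b': index 3 in ['c', 'd', 'a', 'b', 'e'] -> ['b', 'c', 'd', 'a', 'e']
'e': index 4 in ['b', 'c', 'd', 'a', 'e'] -> ['e', 'b', 'c', 'd', 'a']
'b': index 1 in ['e', 'b', 'c', 'd', 'a'] -> ['b', 'e', 'c', 'd', 'a']
'd': index 3 in ['b', 'e', 'c', 'd', 'a'] -> ['d', 'b', 'e', 'c', 'a']
'c': index 3 in ['d', 'b', 'e', 'c', 'a'] -> ['c', 'd', 'b', 'e', 'a']
'a': index 4 in ['c', 'd', 'b', 'e', 'a'] -> ['a', 'c', 'd', 'b', 'e']


Output: [1, 1, 3, 3, 1, 1, 3, 4, 1, 3, 3, 4]


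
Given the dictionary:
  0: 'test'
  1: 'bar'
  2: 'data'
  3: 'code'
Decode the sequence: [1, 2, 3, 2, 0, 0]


Look up each index in the dictionary:
  1 -> 'bar'
  2 -> 'data'
  3 -> 'code'
  2 -> 'data'
  0 -> 'test'
  0 -> 'test'

Decoded: "bar data code data test test"


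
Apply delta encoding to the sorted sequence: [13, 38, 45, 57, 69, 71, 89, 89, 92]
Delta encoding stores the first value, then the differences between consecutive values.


First value: 13
Deltas:
  38 - 13 = 25
  45 - 38 = 7
  57 - 45 = 12
  69 - 57 = 12
  71 - 69 = 2
  89 - 71 = 18
  89 - 89 = 0
  92 - 89 = 3


Delta encoded: [13, 25, 7, 12, 12, 2, 18, 0, 3]


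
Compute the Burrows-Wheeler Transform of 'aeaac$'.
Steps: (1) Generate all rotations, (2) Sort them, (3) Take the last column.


Rotations (sorted):
  0: $aeaac -> last char: c
  1: aac$ae -> last char: e
  2: ac$aea -> last char: a
  3: aeaac$ -> last char: $
  4: c$aeaa -> last char: a
  5: eaac$a -> last char: a


BWT = cea$aa


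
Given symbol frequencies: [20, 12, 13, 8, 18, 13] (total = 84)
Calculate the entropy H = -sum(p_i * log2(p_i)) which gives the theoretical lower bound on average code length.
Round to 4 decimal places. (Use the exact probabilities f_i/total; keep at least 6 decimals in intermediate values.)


Per-symbol terms -p_i * log2(p_i) with p_i = f_i/84:
  p = 20/84 = 0.238095: log2(p) = -2.070389, -p*log2(p) = 0.492950
  p = 12/84 = 0.142857: log2(p) = -2.807355, -p*log2(p) = 0.401051
  p = 13/84 = 0.154762: log2(p) = -2.691878, -p*log2(p) = 0.416600
  p = 8/84 = 0.095238: log2(p) = -3.392317, -p*log2(p) = 0.323078
  p = 18/84 = 0.214286: log2(p) = -2.222392, -p*log2(p) = 0.476227
  p = 13/84 = 0.154762: log2(p) = -2.691878, -p*log2(p) = 0.416600
H = 0.492950 + 0.401051 + 0.416600 + 0.323078 + 0.476227 + 0.416600 = 2.526506

H = 2.5265 bits/symbol


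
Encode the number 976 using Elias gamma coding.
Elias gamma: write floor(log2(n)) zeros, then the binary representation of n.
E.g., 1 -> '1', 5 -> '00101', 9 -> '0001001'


num_bits = floor(log2(976)) + 1 = 10
leading_zeros = num_bits - 1 = 9
binary(976) = 1111010000

Elias gamma(976) = '000000000' + '1111010000' = 0000000001111010000 (19 bits)


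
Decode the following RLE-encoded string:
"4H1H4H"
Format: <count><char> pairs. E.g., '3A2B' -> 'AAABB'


Expanding each <count><char> pair:
  4H -> 'HHHH'
  1H -> 'H'
  4H -> 'HHHH'

Decoded = HHHHHHHHH


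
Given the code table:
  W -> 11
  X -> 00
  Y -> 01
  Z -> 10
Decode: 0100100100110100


Decoding:
01 -> Y
00 -> X
10 -> Z
01 -> Y
00 -> X
11 -> W
01 -> Y
00 -> X


Result: YXZYXWYX


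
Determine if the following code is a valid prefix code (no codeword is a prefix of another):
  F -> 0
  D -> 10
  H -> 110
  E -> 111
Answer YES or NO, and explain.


Checking each pair (does one codeword prefix another?):
  F='0' vs D='10': no prefix
  F='0' vs H='110': no prefix
  F='0' vs E='111': no prefix
  D='10' vs F='0': no prefix
  D='10' vs H='110': no prefix
  D='10' vs E='111': no prefix
  H='110' vs F='0': no prefix
  H='110' vs D='10': no prefix
  H='110' vs E='111': no prefix
  E='111' vs F='0': no prefix
  E='111' vs D='10': no prefix
  E='111' vs H='110': no prefix
No violation found over all pairs.

YES -- this is a valid prefix code. No codeword is a prefix of any other codeword.


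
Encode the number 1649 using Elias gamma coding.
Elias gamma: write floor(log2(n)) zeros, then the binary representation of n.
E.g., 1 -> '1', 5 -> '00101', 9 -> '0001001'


num_bits = floor(log2(1649)) + 1 = 11
leading_zeros = num_bits - 1 = 10
binary(1649) = 11001110001

Elias gamma(1649) = '0000000000' + '11001110001' = 000000000011001110001 (21 bits)


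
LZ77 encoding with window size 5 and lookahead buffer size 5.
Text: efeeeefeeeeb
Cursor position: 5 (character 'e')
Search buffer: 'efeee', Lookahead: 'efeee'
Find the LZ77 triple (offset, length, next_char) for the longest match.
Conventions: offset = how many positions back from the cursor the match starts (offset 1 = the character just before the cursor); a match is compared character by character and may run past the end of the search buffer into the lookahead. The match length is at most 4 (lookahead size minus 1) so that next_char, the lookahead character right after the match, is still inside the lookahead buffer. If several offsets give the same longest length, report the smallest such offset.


Try each offset into the search buffer:
  offset=1 (pos 4, char 'e'): match length 1
  offset=2 (pos 3, char 'e'): match length 1
  offset=3 (pos 2, char 'e'): match length 1
  offset=4 (pos 1, char 'f'): match length 0
  offset=5 (pos 0, char 'e'): match length 4
Longest match has length 4 at offset 5.
next_char = character at position 5 + 4 = 9 -> 'e'

Best match: offset=5, length=4 (matching 'efee' starting at position 0)
LZ77 triple: (5, 4, 'e')


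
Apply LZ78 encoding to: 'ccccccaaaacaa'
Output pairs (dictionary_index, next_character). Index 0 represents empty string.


LZ78 encoding steps:
Dictionary: {0: ''}
Step 1: w='' (idx 0), next='c' -> output (0, 'c'), add 'c' as idx 1
Step 2: w='c' (idx 1), next='c' -> output (1, 'c'), add 'cc' as idx 2
Step 3: w='cc' (idx 2), next='c' -> output (2, 'c'), add 'ccc' as idx 3
Step 4: w='' (idx 0), next='a' -> output (0, 'a'), add 'a' as idx 4
Step 5: w='a' (idx 4), next='a' -> output (4, 'a'), add 'aa' as idx 5
Step 6: w='a' (idx 4), next='c' -> output (4, 'c'), add 'ac' as idx 6
Step 7: w='aa' (idx 5), end of input -> output (5, '')


Encoded: [(0, 'c'), (1, 'c'), (2, 'c'), (0, 'a'), (4, 'a'), (4, 'c'), (5, '')]


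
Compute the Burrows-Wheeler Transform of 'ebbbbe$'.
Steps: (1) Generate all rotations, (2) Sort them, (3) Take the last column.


Rotations (sorted):
  0: $ebbbbe -> last char: e
  1: bbbbe$e -> last char: e
  2: bbbe$eb -> last char: b
  3: bbe$ebb -> last char: b
  4: be$ebbb -> last char: b
  5: e$ebbbb -> last char: b
  6: ebbbbe$ -> last char: $


BWT = eebbbb$


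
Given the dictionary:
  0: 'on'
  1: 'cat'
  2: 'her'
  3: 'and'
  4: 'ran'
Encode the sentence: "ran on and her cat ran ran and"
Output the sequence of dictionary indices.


Look up each word in the dictionary:
  'ran' -> 4
  'on' -> 0
  'and' -> 3
  'her' -> 2
  'cat' -> 1
  'ran' -> 4
  'ran' -> 4
  'and' -> 3

Encoded: [4, 0, 3, 2, 1, 4, 4, 3]


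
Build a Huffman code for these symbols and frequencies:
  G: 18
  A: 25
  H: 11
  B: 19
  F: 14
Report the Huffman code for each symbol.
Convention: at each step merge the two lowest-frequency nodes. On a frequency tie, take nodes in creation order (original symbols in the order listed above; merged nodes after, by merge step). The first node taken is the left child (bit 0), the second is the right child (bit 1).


Huffman tree construction:
Step 1: Merge H(11) + F(14) = 25
Step 2: Merge G(18) + B(19) = 37
Step 3: Merge A(25) + (H+F)(25) = 50
Step 4: Merge (G+B)(37) + (A+(H+F))(50) = 87
Read each symbol's code off the tree from the root (left child = 0, right child = 1).

Codes:
  G: 00 (length 2)
  A: 10 (length 2)
  H: 110 (length 3)
  B: 01 (length 2)
  F: 111 (length 3)
Average code length: 199/87 = 2.2874 bits/symbol


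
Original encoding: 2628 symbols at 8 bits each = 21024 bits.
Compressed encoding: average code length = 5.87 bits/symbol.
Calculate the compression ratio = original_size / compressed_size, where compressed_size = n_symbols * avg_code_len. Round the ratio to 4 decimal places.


original_size = n_symbols * orig_bits = 2628 * 8 = 21024 bits
compressed_size = n_symbols * avg_code_len = 2628 * 5.87 = 15426.36 bits
ratio = original_size / compressed_size = 21024 / 15426.36 = 1.3629

Compression ratio = 1.3629


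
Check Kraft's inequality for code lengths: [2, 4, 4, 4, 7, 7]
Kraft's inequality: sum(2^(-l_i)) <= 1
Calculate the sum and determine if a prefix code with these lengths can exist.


Sum = 2^(-2) + 2^(-4) + 2^(-4) + 2^(-4) + 2^(-7) + 2^(-7)
    = 0.25 + 0.0625 + 0.0625 + 0.0625 + 0.0078125 + 0.0078125
    = 58/128 = 0.453125
Since 0.453125 <= 1, Kraft's inequality IS satisfied.
A prefix code with these lengths CAN exist.

Kraft sum = 0.453125. Satisfied.


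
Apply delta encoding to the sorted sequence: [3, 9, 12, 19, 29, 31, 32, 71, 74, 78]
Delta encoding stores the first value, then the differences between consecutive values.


First value: 3
Deltas:
  9 - 3 = 6
  12 - 9 = 3
  19 - 12 = 7
  29 - 19 = 10
  31 - 29 = 2
  32 - 31 = 1
  71 - 32 = 39
  74 - 71 = 3
  78 - 74 = 4


Delta encoded: [3, 6, 3, 7, 10, 2, 1, 39, 3, 4]


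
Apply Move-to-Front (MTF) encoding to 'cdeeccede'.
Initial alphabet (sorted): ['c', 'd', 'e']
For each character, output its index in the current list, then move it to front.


MTF encoding:
'c': index 0 in ['c', 'd', 'e'] -> ['c', 'd', 'e']
'd': index 1 in ['c', 'd', 'e'] -> ['d', 'c', 'e']
'e': index 2 in ['d', 'c', 'e'] -> ['e', 'd', 'c']
'e': index 0 in ['e', 'd', 'c'] -> ['e', 'd', 'c']
'c': index 2 in ['e', 'd', 'c'] -> ['c', 'e', 'd']
'c': index 0 in ['c', 'e', 'd'] -> ['c', 'e', 'd']
'e': index 1 in ['c', 'e', 'd'] -> ['e', 'c', 'd']
'd': index 2 in ['e', 'c', 'd'] -> ['d', 'e', 'c']
'e': index 1 in ['d', 'e', 'c'] -> ['e', 'd', 'c']


Output: [0, 1, 2, 0, 2, 0, 1, 2, 1]


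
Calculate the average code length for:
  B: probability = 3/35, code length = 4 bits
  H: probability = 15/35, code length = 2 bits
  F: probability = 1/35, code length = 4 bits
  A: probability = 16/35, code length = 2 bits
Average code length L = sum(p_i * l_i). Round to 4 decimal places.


Weighted contributions p_i * l_i:
  B: (3/35) * 4 = 12/35
  H: (15/35) * 2 = 30/35
  F: (1/35) * 4 = 4/35
  A: (16/35) * 2 = 32/35
Sum = (12 + 30 + 4 + 32)/35 = 78/35

L = 78/35 = 2.2286 bits/symbol


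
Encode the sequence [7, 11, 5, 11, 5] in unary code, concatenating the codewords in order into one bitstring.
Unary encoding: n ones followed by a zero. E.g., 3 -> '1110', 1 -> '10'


Encode each number as n ones followed by a terminating 0:
  7 -> 11111110 (8 bits)
  11 -> 111111111110 (12 bits)
  5 -> 111110 (6 bits)
  11 -> 111111111110 (12 bits)
  5 -> 111110 (6 bits)
Total length = 8 + 12 + 6 + 12 + 6 = 44 bits.

Unary([7, 11, 5, 11, 5]) = 11111110111111111110111110111111111110111110 (44 bits)


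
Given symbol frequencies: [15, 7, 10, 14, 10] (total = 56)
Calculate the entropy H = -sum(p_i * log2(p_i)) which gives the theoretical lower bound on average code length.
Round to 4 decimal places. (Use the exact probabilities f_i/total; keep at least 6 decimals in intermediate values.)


Per-symbol terms -p_i * log2(p_i) with p_i = f_i/56:
  p = 15/56 = 0.267857: log2(p) = -1.900464, -p*log2(p) = 0.509053
  p = 7/56 = 0.125000: log2(p) = -3.000000, -p*log2(p) = 0.375000
  p = 10/56 = 0.178571: log2(p) = -2.485427, -p*log2(p) = 0.443826
  p = 14/56 = 0.250000: log2(p) = -2.000000, -p*log2(p) = 0.500000
  p = 10/56 = 0.178571: log2(p) = -2.485427, -p*log2(p) = 0.443826
H = 0.509053 + 0.375000 + 0.443826 + 0.500000 + 0.443826 = 2.271705

H = 2.2717 bits/symbol


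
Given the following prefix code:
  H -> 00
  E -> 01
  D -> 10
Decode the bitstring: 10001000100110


Decoding step by step:
Bits 10 -> D
Bits 00 -> H
Bits 10 -> D
Bits 00 -> H
Bits 10 -> D
Bits 01 -> E
Bits 10 -> D


Decoded message: DHDHDED


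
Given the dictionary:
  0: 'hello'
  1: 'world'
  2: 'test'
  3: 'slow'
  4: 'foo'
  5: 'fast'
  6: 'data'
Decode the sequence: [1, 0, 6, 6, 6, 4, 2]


Look up each index in the dictionary:
  1 -> 'world'
  0 -> 'hello'
  6 -> 'data'
  6 -> 'data'
  6 -> 'data'
  4 -> 'foo'
  2 -> 'test'

Decoded: "world hello data data data foo test"


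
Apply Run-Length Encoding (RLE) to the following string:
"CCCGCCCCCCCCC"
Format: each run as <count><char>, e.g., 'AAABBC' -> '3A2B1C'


Scanning runs left to right:
  i=0: run of 'C' x 3 -> '3C'
  i=3: run of 'G' x 1 -> '1G'
  i=4: run of 'C' x 9 -> '9C'

RLE = 3C1G9C


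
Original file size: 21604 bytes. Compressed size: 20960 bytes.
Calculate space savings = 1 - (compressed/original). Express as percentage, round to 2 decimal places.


ratio = compressed/original = 20960/21604 = 0.970191
savings = 1 - ratio = 1 - 0.970191 = 0.029809
as a percentage: 0.029809 * 100 = 2.98%

Space savings = 1 - 20960/21604 = 2.98%


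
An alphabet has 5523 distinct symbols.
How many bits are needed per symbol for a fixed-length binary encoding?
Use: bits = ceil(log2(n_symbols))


log2(5523) = 12.4312
Bracket: 2^12 = 4096 < 5523 <= 2^13 = 8192
So ceil(log2(5523)) = 13

bits = ceil(log2(5523)) = ceil(12.4312) = 13 bits


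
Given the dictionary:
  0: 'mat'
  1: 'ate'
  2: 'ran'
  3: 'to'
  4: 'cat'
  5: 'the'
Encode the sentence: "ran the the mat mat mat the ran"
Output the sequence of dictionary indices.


Look up each word in the dictionary:
  'ran' -> 2
  'the' -> 5
  'the' -> 5
  'mat' -> 0
  'mat' -> 0
  'mat' -> 0
  'the' -> 5
  'ran' -> 2

Encoded: [2, 5, 5, 0, 0, 0, 5, 2]


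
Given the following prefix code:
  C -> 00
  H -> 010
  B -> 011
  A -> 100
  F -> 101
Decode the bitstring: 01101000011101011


Decoding step by step:
Bits 011 -> B
Bits 010 -> H
Bits 00 -> C
Bits 011 -> B
Bits 101 -> F
Bits 011 -> B


Decoded message: BHCBFB


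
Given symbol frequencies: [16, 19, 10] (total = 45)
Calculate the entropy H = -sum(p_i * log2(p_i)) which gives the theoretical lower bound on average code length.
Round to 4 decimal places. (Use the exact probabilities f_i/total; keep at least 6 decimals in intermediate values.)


Per-symbol terms -p_i * log2(p_i) with p_i = f_i/45:
  p = 16/45 = 0.355556: log2(p) = -1.491853, -p*log2(p) = 0.530437
  p = 19/45 = 0.422222: log2(p) = -1.243926, -p*log2(p) = 0.525213
  p = 10/45 = 0.222222: log2(p) = -2.169925, -p*log2(p) = 0.482206
H = 0.530437 + 0.525213 + 0.482206 = 1.537856

H = 1.5379 bits/symbol


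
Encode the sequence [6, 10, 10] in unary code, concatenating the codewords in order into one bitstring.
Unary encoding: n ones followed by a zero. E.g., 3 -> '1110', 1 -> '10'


Encode each number as n ones followed by a terminating 0:
  6 -> 1111110 (7 bits)
  10 -> 11111111110 (11 bits)
  10 -> 11111111110 (11 bits)
Total length = 7 + 11 + 11 = 29 bits.

Unary([6, 10, 10]) = 11111101111111111011111111110 (29 bits)


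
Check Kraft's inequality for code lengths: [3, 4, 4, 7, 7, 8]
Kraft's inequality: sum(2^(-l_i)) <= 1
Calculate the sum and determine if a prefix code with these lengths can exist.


Sum = 2^(-3) + 2^(-4) + 2^(-4) + 2^(-7) + 2^(-7) + 2^(-8)
    = 0.125 + 0.0625 + 0.0625 + 0.0078125 + 0.0078125 + 0.00390625
    = 69/256 = 0.26953125
Since 0.26953125 <= 1, Kraft's inequality IS satisfied.
A prefix code with these lengths CAN exist.

Kraft sum = 0.26953125. Satisfied.


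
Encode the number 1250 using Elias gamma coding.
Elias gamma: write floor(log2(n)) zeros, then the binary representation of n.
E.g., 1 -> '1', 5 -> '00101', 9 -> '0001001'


num_bits = floor(log2(1250)) + 1 = 11
leading_zeros = num_bits - 1 = 10
binary(1250) = 10011100010

Elias gamma(1250) = '0000000000' + '10011100010' = 000000000010011100010 (21 bits)


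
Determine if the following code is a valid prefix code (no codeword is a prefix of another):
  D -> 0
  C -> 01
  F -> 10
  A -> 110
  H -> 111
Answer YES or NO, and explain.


Checking each pair (does one codeword prefix another?):
  D='0' vs C='01': prefix -- VIOLATION

NO -- this is NOT a valid prefix code. D (0) is a prefix of C (01).


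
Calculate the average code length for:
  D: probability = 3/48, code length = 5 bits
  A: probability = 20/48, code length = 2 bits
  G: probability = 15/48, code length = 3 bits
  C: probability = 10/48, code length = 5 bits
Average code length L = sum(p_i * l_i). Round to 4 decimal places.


Weighted contributions p_i * l_i:
  D: (3/48) * 5 = 15/48
  A: (20/48) * 2 = 40/48
  G: (15/48) * 3 = 45/48
  C: (10/48) * 5 = 50/48
Sum = (15 + 40 + 45 + 50)/48 = 150/48

L = 150/48 = 3.1250 bits/symbol


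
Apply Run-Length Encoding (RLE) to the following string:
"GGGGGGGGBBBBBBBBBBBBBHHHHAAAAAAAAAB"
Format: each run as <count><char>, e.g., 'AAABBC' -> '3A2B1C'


Scanning runs left to right:
  i=0: run of 'G' x 8 -> '8G'
  i=8: run of 'B' x 13 -> '13B'
  i=21: run of 'H' x 4 -> '4H'
  i=25: run of 'A' x 9 -> '9A'
  i=34: run of 'B' x 1 -> '1B'

RLE = 8G13B4H9A1B


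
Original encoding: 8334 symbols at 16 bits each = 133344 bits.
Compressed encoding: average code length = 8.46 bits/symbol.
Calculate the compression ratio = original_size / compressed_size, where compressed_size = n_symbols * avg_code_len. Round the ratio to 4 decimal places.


original_size = n_symbols * orig_bits = 8334 * 16 = 133344 bits
compressed_size = n_symbols * avg_code_len = 8334 * 8.46 = 70505.64 bits
ratio = original_size / compressed_size = 133344 / 70505.64 = 1.8913

Compression ratio = 1.8913


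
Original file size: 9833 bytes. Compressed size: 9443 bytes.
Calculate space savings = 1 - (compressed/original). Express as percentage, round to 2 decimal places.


ratio = compressed/original = 9443/9833 = 0.960338
savings = 1 - ratio = 1 - 0.960338 = 0.039662
as a percentage: 0.039662 * 100 = 3.97%

Space savings = 1 - 9443/9833 = 3.97%


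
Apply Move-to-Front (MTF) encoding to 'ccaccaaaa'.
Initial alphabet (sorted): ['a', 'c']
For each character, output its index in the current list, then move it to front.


MTF encoding:
'c': index 1 in ['a', 'c'] -> ['c', 'a']
'c': index 0 in ['c', 'a'] -> ['c', 'a']
'a': index 1 in ['c', 'a'] -> ['a', 'c']
'c': index 1 in ['a', 'c'] -> ['c', 'a']
'c': index 0 in ['c', 'a'] -> ['c', 'a']
'a': index 1 in ['c', 'a'] -> ['a', 'c']
'a': index 0 in ['a', 'c'] -> ['a', 'c']
'a': index 0 in ['a', 'c'] -> ['a', 'c']
'a': index 0 in ['a', 'c'] -> ['a', 'c']


Output: [1, 0, 1, 1, 0, 1, 0, 0, 0]


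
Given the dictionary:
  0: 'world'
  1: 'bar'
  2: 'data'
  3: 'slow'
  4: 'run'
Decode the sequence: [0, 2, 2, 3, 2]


Look up each index in the dictionary:
  0 -> 'world'
  2 -> 'data'
  2 -> 'data'
  3 -> 'slow'
  2 -> 'data'

Decoded: "world data data slow data"


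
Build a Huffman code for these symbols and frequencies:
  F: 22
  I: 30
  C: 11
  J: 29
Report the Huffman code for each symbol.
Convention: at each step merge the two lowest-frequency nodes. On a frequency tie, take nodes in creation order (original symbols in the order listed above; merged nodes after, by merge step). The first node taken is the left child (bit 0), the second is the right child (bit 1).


Huffman tree construction:
Step 1: Merge C(11) + F(22) = 33
Step 2: Merge J(29) + I(30) = 59
Step 3: Merge (C+F)(33) + (J+I)(59) = 92
Read each symbol's code off the tree from the root (left child = 0, right child = 1).

Codes:
  F: 01 (length 2)
  I: 11 (length 2)
  C: 00 (length 2)
  J: 10 (length 2)
Average code length: 184/92 = 2.0000 bits/symbol


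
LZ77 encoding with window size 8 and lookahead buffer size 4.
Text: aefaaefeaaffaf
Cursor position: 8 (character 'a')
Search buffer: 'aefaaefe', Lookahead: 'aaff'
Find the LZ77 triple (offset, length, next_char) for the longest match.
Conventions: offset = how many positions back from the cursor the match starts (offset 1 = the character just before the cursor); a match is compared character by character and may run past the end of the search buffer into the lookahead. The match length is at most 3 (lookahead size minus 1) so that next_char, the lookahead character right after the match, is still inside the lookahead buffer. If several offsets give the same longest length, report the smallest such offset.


Try each offset into the search buffer:
  offset=1 (pos 7, char 'e'): match length 0
  offset=2 (pos 6, char 'f'): match length 0
  offset=3 (pos 5, char 'e'): match length 0
  offset=4 (pos 4, char 'a'): match length 1
  offset=5 (pos 3, char 'a'): match length 2
  offset=6 (pos 2, char 'f'): match length 0
  offset=7 (pos 1, char 'e'): match length 0
  offset=8 (pos 0, char 'a'): match length 1
Longest match has length 2 at offset 5.
next_char = character at position 8 + 2 = 10 -> 'f'

Best match: offset=5, length=2 (matching 'aa' starting at position 3)
LZ77 triple: (5, 2, 'f')


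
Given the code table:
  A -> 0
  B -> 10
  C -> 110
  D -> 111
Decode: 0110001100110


Decoding:
0 -> A
110 -> C
0 -> A
0 -> A
110 -> C
0 -> A
110 -> C


Result: ACAACAC


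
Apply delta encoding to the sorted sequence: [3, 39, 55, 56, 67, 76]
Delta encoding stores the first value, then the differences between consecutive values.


First value: 3
Deltas:
  39 - 3 = 36
  55 - 39 = 16
  56 - 55 = 1
  67 - 56 = 11
  76 - 67 = 9


Delta encoded: [3, 36, 16, 1, 11, 9]


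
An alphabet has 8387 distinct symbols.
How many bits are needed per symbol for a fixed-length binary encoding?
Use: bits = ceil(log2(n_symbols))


log2(8387) = 13.0339
Bracket: 2^13 = 8192 < 8387 <= 2^14 = 16384
So ceil(log2(8387)) = 14

bits = ceil(log2(8387)) = ceil(13.0339) = 14 bits


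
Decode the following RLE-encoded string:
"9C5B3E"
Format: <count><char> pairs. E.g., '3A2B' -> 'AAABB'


Expanding each <count><char> pair:
  9C -> 'CCCCCCCCC'
  5B -> 'BBBBB'
  3E -> 'EEE'

Decoded = CCCCCCCCCBBBBBEEE


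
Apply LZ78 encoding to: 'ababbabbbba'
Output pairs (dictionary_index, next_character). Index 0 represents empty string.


LZ78 encoding steps:
Dictionary: {0: ''}
Step 1: w='' (idx 0), next='a' -> output (0, 'a'), add 'a' as idx 1
Step 2: w='' (idx 0), next='b' -> output (0, 'b'), add 'b' as idx 2
Step 3: w='a' (idx 1), next='b' -> output (1, 'b'), add 'ab' as idx 3
Step 4: w='b' (idx 2), next='a' -> output (2, 'a'), add 'ba' as idx 4
Step 5: w='b' (idx 2), next='b' -> output (2, 'b'), add 'bb' as idx 5
Step 6: w='bb' (idx 5), next='a' -> output (5, 'a'), add 'bba' as idx 6


Encoded: [(0, 'a'), (0, 'b'), (1, 'b'), (2, 'a'), (2, 'b'), (5, 'a')]


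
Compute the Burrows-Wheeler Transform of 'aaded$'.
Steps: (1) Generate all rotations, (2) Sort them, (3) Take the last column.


Rotations (sorted):
  0: $aaded -> last char: d
  1: aaded$ -> last char: $
  2: aded$a -> last char: a
  3: d$aade -> last char: e
  4: ded$aa -> last char: a
  5: ed$aad -> last char: d


BWT = d$aead


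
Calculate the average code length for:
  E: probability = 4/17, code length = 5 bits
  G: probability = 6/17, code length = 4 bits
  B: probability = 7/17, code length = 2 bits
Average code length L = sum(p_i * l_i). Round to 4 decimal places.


Weighted contributions p_i * l_i:
  E: (4/17) * 5 = 20/17
  G: (6/17) * 4 = 24/17
  B: (7/17) * 2 = 14/17
Sum = (20 + 24 + 14)/17 = 58/17

L = 58/17 = 3.4118 bits/symbol


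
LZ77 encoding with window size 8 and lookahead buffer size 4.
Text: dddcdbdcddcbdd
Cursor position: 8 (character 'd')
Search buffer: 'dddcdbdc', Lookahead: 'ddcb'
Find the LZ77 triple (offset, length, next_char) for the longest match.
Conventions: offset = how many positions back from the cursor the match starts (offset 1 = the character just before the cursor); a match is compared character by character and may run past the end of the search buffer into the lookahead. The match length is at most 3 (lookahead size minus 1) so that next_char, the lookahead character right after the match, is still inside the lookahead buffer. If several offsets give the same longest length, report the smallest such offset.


Try each offset into the search buffer:
  offset=1 (pos 7, char 'c'): match length 0
  offset=2 (pos 6, char 'd'): match length 1
  offset=3 (pos 5, char 'b'): match length 0
  offset=4 (pos 4, char 'd'): match length 1
  offset=5 (pos 3, char 'c'): match length 0
  offset=6 (pos 2, char 'd'): match length 1
  offset=7 (pos 1, char 'd'): match length 3
  offset=8 (pos 0, char 'd'): match length 2
Longest match has length 3 at offset 7.
next_char = character at position 8 + 3 = 11 -> 'b'

Best match: offset=7, length=3 (matching 'ddc' starting at position 1)
LZ77 triple: (7, 3, 'b')


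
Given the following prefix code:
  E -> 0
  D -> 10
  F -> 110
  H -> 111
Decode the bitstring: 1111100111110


Decoding step by step:
Bits 111 -> H
Bits 110 -> F
Bits 0 -> E
Bits 111 -> H
Bits 110 -> F


Decoded message: HFEHF


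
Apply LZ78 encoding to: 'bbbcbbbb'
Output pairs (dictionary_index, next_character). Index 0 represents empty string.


LZ78 encoding steps:
Dictionary: {0: ''}
Step 1: w='' (idx 0), next='b' -> output (0, 'b'), add 'b' as idx 1
Step 2: w='b' (idx 1), next='b' -> output (1, 'b'), add 'bb' as idx 2
Step 3: w='' (idx 0), next='c' -> output (0, 'c'), add 'c' as idx 3
Step 4: w='bb' (idx 2), next='b' -> output (2, 'b'), add 'bbb' as idx 4
Step 5: w='b' (idx 1), end of input -> output (1, '')


Encoded: [(0, 'b'), (1, 'b'), (0, 'c'), (2, 'b'), (1, '')]


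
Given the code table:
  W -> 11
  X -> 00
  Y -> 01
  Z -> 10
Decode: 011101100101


Decoding:
01 -> Y
11 -> W
01 -> Y
10 -> Z
01 -> Y
01 -> Y


Result: YWYZYY


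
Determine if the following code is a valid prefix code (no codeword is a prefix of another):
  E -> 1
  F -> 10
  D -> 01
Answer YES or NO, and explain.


Checking each pair (does one codeword prefix another?):
  E='1' vs F='10': prefix -- VIOLATION

NO -- this is NOT a valid prefix code. E (1) is a prefix of F (10).


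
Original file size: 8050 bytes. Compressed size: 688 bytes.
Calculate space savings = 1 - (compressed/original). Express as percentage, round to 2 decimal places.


ratio = compressed/original = 688/8050 = 0.085466
savings = 1 - ratio = 1 - 0.085466 = 0.914534
as a percentage: 0.914534 * 100 = 91.45%

Space savings = 1 - 688/8050 = 91.45%


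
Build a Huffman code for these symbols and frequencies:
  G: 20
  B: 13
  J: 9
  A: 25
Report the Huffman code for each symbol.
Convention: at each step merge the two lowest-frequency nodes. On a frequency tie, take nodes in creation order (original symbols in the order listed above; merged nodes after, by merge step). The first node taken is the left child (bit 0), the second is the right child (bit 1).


Huffman tree construction:
Step 1: Merge J(9) + B(13) = 22
Step 2: Merge G(20) + (J+B)(22) = 42
Step 3: Merge A(25) + (G+(J+B))(42) = 67
Read each symbol's code off the tree from the root (left child = 0, right child = 1).

Codes:
  G: 10 (length 2)
  B: 111 (length 3)
  J: 110 (length 3)
  A: 0 (length 1)
Average code length: 131/67 = 1.9552 bits/symbol


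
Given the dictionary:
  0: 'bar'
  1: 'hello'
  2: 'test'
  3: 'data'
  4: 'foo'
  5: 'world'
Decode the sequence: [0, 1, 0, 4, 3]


Look up each index in the dictionary:
  0 -> 'bar'
  1 -> 'hello'
  0 -> 'bar'
  4 -> 'foo'
  3 -> 'data'

Decoded: "bar hello bar foo data"


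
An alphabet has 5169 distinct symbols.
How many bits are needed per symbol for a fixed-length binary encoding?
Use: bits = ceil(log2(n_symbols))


log2(5169) = 12.3357
Bracket: 2^12 = 4096 < 5169 <= 2^13 = 8192
So ceil(log2(5169)) = 13

bits = ceil(log2(5169)) = ceil(12.3357) = 13 bits


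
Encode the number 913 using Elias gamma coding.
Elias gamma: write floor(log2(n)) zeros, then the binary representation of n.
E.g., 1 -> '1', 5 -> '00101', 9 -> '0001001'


num_bits = floor(log2(913)) + 1 = 10
leading_zeros = num_bits - 1 = 9
binary(913) = 1110010001

Elias gamma(913) = '000000000' + '1110010001' = 0000000001110010001 (19 bits)


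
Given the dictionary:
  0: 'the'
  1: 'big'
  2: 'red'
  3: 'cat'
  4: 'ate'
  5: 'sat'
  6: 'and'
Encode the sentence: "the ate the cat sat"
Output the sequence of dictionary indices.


Look up each word in the dictionary:
  'the' -> 0
  'ate' -> 4
  'the' -> 0
  'cat' -> 3
  'sat' -> 5

Encoded: [0, 4, 0, 3, 5]


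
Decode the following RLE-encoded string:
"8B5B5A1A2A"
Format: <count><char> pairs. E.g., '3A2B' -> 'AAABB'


Expanding each <count><char> pair:
  8B -> 'BBBBBBBB'
  5B -> 'BBBBB'
  5A -> 'AAAAA'
  1A -> 'A'
  2A -> 'AA'

Decoded = BBBBBBBBBBBBBAAAAAAAA


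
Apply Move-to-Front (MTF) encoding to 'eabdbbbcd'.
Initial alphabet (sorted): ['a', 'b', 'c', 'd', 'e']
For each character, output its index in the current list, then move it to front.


MTF encoding:
'e': index 4 in ['a', 'b', 'c', 'd', 'e'] -> ['e', 'a', 'b', 'c', 'd']
'a': index 1 in ['e', 'a', 'b', 'c', 'd'] -> ['a', 'e', 'b', 'c', 'd']
'b': index 2 in ['a', 'e', 'b', 'c', 'd'] -> ['b', 'a', 'e', 'c', 'd']
'd': index 4 in ['b', 'a', 'e', 'c', 'd'] -> ['d', 'b', 'a', 'e', 'c']
'b': index 1 in ['d', 'b', 'a', 'e', 'c'] -> ['b', 'd', 'a', 'e', 'c']
'b': index 0 in ['b', 'd', 'a', 'e', 'c'] -> ['b', 'd', 'a', 'e', 'c']
'b': index 0 in ['b', 'd', 'a', 'e', 'c'] -> ['b', 'd', 'a', 'e', 'c']
'c': index 4 in ['b', 'd', 'a', 'e', 'c'] -> ['c', 'b', 'd', 'a', 'e']
'd': index 2 in ['c', 'b', 'd', 'a', 'e'] -> ['d', 'c', 'b', 'a', 'e']


Output: [4, 1, 2, 4, 1, 0, 0, 4, 2]


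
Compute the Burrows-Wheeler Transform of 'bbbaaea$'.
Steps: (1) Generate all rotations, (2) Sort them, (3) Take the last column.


Rotations (sorted):
  0: $bbbaaea -> last char: a
  1: a$bbbaae -> last char: e
  2: aaea$bbb -> last char: b
  3: aea$bbba -> last char: a
  4: baaea$bb -> last char: b
  5: bbaaea$b -> last char: b
  6: bbbaaea$ -> last char: $
  7: ea$bbbaa -> last char: a


BWT = aebabb$a


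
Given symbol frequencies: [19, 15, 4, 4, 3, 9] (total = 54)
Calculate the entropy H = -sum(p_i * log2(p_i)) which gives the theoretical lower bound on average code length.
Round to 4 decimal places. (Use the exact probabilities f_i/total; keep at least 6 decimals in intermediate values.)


Per-symbol terms -p_i * log2(p_i) with p_i = f_i/54:
  p = 19/54 = 0.351852: log2(p) = -1.506960, -p*log2(p) = 0.530227
  p = 15/54 = 0.277778: log2(p) = -1.847997, -p*log2(p) = 0.513332
  p = 4/54 = 0.074074: log2(p) = -3.754888, -p*log2(p) = 0.278140
  p = 4/54 = 0.074074: log2(p) = -3.754888, -p*log2(p) = 0.278140
  p = 3/54 = 0.055556: log2(p) = -4.169925, -p*log2(p) = 0.231663
  p = 9/54 = 0.166667: log2(p) = -2.584963, -p*log2(p) = 0.430827
H = 0.530227 + 0.513332 + 0.278140 + 0.278140 + 0.231663 + 0.430827 = 2.262329

H = 2.2623 bits/symbol


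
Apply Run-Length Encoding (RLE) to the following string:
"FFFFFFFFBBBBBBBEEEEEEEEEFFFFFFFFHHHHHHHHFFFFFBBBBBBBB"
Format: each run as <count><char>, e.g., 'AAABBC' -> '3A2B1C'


Scanning runs left to right:
  i=0: run of 'F' x 8 -> '8F'
  i=8: run of 'B' x 7 -> '7B'
  i=15: run of 'E' x 9 -> '9E'
  i=24: run of 'F' x 8 -> '8F'
  i=32: run of 'H' x 8 -> '8H'
  i=40: run of 'F' x 5 -> '5F'
  i=45: run of 'B' x 8 -> '8B'

RLE = 8F7B9E8F8H5F8B


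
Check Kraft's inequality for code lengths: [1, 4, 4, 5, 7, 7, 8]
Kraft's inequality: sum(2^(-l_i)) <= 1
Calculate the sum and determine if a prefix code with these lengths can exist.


Sum = 2^(-1) + 2^(-4) + 2^(-4) + 2^(-5) + 2^(-7) + 2^(-7) + 2^(-8)
    = 0.5 + 0.0625 + 0.0625 + 0.03125 + 0.0078125 + 0.0078125 + 0.00390625
    = 173/256 = 0.67578125
Since 0.67578125 <= 1, Kraft's inequality IS satisfied.
A prefix code with these lengths CAN exist.

Kraft sum = 0.67578125. Satisfied.


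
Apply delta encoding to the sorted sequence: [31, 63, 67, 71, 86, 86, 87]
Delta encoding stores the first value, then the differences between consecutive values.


First value: 31
Deltas:
  63 - 31 = 32
  67 - 63 = 4
  71 - 67 = 4
  86 - 71 = 15
  86 - 86 = 0
  87 - 86 = 1


Delta encoded: [31, 32, 4, 4, 15, 0, 1]


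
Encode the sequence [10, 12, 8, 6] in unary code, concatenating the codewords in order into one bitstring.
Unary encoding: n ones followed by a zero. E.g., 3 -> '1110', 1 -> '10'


Encode each number as n ones followed by a terminating 0:
  10 -> 11111111110 (11 bits)
  12 -> 1111111111110 (13 bits)
  8 -> 111111110 (9 bits)
  6 -> 1111110 (7 bits)
Total length = 11 + 13 + 9 + 7 = 40 bits.

Unary([10, 12, 8, 6]) = 1111111111011111111111101111111101111110 (40 bits)


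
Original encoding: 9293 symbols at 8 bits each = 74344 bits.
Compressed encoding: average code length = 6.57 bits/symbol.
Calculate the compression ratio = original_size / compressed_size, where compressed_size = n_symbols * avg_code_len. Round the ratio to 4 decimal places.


original_size = n_symbols * orig_bits = 9293 * 8 = 74344 bits
compressed_size = n_symbols * avg_code_len = 9293 * 6.57 = 61055.01 bits
ratio = original_size / compressed_size = 74344 / 61055.01 = 1.2177

Compression ratio = 1.2177


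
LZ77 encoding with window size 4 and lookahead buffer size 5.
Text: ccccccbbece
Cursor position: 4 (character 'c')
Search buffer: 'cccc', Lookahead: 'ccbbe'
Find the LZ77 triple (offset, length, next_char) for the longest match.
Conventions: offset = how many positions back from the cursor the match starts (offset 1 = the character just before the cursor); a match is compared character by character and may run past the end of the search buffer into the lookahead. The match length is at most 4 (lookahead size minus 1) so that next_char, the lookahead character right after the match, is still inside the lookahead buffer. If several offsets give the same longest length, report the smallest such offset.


Try each offset into the search buffer:
  offset=1 (pos 3, char 'c'): match length 2
  offset=2 (pos 2, char 'c'): match length 2
  offset=3 (pos 1, char 'c'): match length 2
  offset=4 (pos 0, char 'c'): match length 2
Longest match has length 2, found at offsets 1, 2, 3, 4; take the smallest, offset 1.
next_char = character at position 4 + 2 = 6 -> 'b'

Best match: offset=1, length=2 (matching 'cc' starting at position 3)
LZ77 triple: (1, 2, 'b')


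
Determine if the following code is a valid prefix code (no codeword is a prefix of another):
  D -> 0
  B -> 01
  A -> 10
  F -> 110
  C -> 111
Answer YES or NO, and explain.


Checking each pair (does one codeword prefix another?):
  D='0' vs B='01': prefix -- VIOLATION

NO -- this is NOT a valid prefix code. D (0) is a prefix of B (01).


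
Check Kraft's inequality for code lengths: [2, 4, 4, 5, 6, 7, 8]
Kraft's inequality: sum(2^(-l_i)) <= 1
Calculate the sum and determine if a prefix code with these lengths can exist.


Sum = 2^(-2) + 2^(-4) + 2^(-4) + 2^(-5) + 2^(-6) + 2^(-7) + 2^(-8)
    = 0.25 + 0.0625 + 0.0625 + 0.03125 + 0.015625 + 0.0078125 + 0.00390625
    = 111/256 = 0.43359375
Since 0.43359375 <= 1, Kraft's inequality IS satisfied.
A prefix code with these lengths CAN exist.

Kraft sum = 0.43359375. Satisfied.


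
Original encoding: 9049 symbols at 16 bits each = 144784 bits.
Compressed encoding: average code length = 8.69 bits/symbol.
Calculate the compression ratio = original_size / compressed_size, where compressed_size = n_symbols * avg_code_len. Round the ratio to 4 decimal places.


original_size = n_symbols * orig_bits = 9049 * 16 = 144784 bits
compressed_size = n_symbols * avg_code_len = 9049 * 8.69 = 78635.81 bits
ratio = original_size / compressed_size = 144784 / 78635.81 = 1.8412

Compression ratio = 1.8412
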